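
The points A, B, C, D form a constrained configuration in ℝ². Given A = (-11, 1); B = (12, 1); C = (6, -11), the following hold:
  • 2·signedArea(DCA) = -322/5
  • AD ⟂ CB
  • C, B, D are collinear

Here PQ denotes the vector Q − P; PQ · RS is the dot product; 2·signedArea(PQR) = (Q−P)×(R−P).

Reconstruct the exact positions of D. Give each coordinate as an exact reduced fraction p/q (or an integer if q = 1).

D = (37/5, -41/5)

1. D_x = 37/5  [C, B, D are collinear ∩ AD ⟂ CB]
2. D_y = -41/5  [C, B, D are collinear ∩ AD ⟂ CB]
   → D = (37/5, -41/5)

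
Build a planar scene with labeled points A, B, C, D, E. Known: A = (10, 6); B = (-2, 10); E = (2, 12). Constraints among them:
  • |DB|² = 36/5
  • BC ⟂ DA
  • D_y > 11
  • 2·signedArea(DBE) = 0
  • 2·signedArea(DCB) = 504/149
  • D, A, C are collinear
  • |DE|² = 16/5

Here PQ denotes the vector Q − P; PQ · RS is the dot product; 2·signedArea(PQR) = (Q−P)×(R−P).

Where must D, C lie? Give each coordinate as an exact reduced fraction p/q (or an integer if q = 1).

C = (-142/149, 1778/149)
D = (2/5, 56/5)

1. D_x = 2/5  [line -2·x + 4·y + -44 = 0 ∩ |DB|² = 36/5]
2. D_y = 56/5  [line -2·x + 4·y + -44 = 0 ∩ |DB|² = 36/5]
   → D = (2/5, 56/5)
3. C_x = -142/149  [D, A, C are collinear ∩ BC ⟂ DA]
4. C_y = 1778/149  [D, A, C are collinear ∩ BC ⟂ DA]
   → C = (-142/149, 1778/149)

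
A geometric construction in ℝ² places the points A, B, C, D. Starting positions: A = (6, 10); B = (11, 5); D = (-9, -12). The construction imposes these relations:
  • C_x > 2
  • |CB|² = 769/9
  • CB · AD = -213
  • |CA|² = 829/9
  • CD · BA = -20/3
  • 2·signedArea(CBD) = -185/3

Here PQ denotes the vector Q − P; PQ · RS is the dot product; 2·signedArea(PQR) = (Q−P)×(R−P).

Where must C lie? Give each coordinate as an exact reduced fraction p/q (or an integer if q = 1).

1. C_x = 8/3  [CB · AD = -213 ∩ CD · BA = -20/3]
2. C_y = 1  [CB · AD = -213 ∩ CD · BA = -20/3]
   → C = (8/3, 1)

C = (8/3, 1)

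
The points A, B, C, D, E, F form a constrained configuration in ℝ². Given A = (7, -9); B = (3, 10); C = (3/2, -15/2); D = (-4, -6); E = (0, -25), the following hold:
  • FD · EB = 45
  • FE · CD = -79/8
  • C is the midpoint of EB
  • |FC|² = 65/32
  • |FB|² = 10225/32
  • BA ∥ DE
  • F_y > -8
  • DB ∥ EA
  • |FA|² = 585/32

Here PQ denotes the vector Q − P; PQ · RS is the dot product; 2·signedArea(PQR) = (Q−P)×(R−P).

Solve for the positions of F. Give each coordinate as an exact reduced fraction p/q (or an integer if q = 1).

1. F_x = 23/8  [FD · EB = 45 ∩ FE · CD = -79/8]
2. F_y = -63/8  [FD · EB = 45 ∩ FE · CD = -79/8]
   → F = (23/8, -63/8)

F = (23/8, -63/8)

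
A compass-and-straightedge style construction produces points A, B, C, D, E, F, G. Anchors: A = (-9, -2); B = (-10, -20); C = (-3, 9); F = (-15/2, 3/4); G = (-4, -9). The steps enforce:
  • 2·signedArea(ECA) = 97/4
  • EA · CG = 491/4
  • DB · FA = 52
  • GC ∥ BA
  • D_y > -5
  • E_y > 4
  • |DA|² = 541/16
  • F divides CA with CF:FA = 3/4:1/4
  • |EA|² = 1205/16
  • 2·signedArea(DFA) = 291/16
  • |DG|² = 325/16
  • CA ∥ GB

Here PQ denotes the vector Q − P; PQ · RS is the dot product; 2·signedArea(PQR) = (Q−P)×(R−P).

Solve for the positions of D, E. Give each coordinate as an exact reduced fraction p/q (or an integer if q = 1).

D = (-15/4, -9/2)
E = (-13/4, 9/2)

1. D_x = -15/4  [DB · FA = 52 ∩ 2·signedArea(DFA) = 291/16]
2. D_y = -9/2  [DB · FA = 52 ∩ 2·signedArea(DFA) = 291/16]
   → D = (-15/4, -9/2)
3. E_x = -13/4  [2·signedArea(ECA) = 97/4 ∩ EA · CG = 491/4]
4. E_y = 9/2  [2·signedArea(ECA) = 97/4 ∩ EA · CG = 491/4]
   → E = (-13/4, 9/2)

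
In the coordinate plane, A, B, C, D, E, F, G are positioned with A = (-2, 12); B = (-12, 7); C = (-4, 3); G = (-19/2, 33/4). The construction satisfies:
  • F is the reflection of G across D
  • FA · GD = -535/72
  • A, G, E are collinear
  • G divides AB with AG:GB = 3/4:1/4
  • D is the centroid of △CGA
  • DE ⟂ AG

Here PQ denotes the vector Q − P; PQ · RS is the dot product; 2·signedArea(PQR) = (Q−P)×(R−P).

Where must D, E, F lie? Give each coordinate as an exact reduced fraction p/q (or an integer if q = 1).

1. D_x = -31/6  [D is the centroid of △CGA]
2. D_y = 31/4  [D is the centroid of △CGA]
   → D = (-31/6, 31/4)
3. E_x = -187/30  [A, G, E are collinear ∩ DE ⟂ AG]
4. E_y = 593/60  [A, G, E are collinear ∩ DE ⟂ AG]
   → E = (-187/30, 593/60)
5. F_x = -5/6  [F is the reflection of G across D]
6. F_y = 29/4  [F is the reflection of G across D]
   → F = (-5/6, 29/4)

D = (-31/6, 31/4)
E = (-187/30, 593/60)
F = (-5/6, 29/4)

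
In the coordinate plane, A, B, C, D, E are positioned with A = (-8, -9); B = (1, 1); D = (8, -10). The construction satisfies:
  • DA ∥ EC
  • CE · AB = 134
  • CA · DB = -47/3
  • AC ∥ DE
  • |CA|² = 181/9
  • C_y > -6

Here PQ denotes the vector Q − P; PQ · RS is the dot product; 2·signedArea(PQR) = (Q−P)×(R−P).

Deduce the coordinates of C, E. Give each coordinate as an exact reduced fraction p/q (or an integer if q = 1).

C = (-5, -17/3)
E = (11, -20/3)

1. C_x = -5  [line 7·x + -11·y + -82/3 = 0 ∩ |CA|² = 181/9]
2. C_y = -17/3  [line 7·x + -11·y + -82/3 = 0 ∩ |CA|² = 181/9]
   → C = (-5, -17/3)
3. E_x = 11  [CE · AB = 134 ∩ DA ∥ EC]
4. E_y = -20/3  [CE · AB = 134 ∩ DA ∥ EC]
   → E = (11, -20/3)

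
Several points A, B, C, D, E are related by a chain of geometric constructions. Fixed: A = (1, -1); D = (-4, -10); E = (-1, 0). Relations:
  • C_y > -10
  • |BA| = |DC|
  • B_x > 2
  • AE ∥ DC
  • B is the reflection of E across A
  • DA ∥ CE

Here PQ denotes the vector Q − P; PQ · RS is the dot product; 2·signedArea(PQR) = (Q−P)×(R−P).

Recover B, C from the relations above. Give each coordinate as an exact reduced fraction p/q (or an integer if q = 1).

1. B_x = 3  [B is the reflection of E across A]
2. B_y = -2  [B is the reflection of E across A]
   → B = (3, -2)
3. C_x = -6  [DA ∥ CE ∩ AE ∥ DC]
4. C_y = -9  [DA ∥ CE ∩ AE ∥ DC]
   → C = (-6, -9)

B = (3, -2)
C = (-6, -9)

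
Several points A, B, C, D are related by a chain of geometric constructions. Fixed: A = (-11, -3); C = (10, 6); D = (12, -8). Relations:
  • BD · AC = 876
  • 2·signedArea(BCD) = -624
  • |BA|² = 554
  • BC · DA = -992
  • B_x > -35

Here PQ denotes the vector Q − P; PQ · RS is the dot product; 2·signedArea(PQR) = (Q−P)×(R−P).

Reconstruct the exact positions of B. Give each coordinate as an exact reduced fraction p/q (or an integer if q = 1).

1. B_x = -34  [2·signedArea(BCD) = -624 ∩ BC · DA = -992]
2. B_y = 2  [2·signedArea(BCD) = -624 ∩ BC · DA = -992]
   → B = (-34, 2)

B = (-34, 2)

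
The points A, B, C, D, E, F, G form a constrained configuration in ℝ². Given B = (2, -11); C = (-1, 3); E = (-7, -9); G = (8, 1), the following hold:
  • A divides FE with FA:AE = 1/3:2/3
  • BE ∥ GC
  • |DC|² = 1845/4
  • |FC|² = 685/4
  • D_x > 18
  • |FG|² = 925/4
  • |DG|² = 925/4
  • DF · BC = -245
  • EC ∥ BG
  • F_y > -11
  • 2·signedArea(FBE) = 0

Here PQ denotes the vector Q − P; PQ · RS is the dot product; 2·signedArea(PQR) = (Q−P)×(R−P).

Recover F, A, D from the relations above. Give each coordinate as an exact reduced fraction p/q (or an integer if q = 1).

1. F_x = -5/2  [line -2·x + -9·y + -95 = 0 ∩ |FG|² = 925/4]
2. F_y = -10  [line -2·x + -9·y + -95 = 0 ∩ |FG|² = 925/4]
   → F = (-5/2, -10)
3. A_x = -4  [A divides FE with FA:AE = 1/3:2/3]
4. A_y = -29/3  [A divides FE with FA:AE = 1/3:2/3]
   → A = (-4, -29/3)
5. D_x = 37/2  [line 3·x + -14·y + 225/2 = 0 ∩ |DG|² = 925/4]
6. D_y = 12  [line 3·x + -14·y + 225/2 = 0 ∩ |DG|² = 925/4]
   → D = (37/2, 12)

A = (-4, -29/3)
D = (37/2, 12)
F = (-5/2, -10)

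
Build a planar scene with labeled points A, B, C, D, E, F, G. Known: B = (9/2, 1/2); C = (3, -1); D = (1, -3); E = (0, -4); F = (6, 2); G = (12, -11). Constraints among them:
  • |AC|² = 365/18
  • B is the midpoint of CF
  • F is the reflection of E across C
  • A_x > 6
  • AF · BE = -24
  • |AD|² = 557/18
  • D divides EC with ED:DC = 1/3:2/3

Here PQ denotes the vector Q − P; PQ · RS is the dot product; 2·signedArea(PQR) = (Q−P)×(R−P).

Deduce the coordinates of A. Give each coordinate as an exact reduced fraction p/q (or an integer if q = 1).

1. A_x = 13/2  [line 9/2·x + 9/2·y + -12 = 0 ∩ |AD|² = 557/18]
2. A_y = -23/6  [line 9/2·x + 9/2·y + -12 = 0 ∩ |AD|² = 557/18]
   → A = (13/2, -23/6)

A = (13/2, -23/6)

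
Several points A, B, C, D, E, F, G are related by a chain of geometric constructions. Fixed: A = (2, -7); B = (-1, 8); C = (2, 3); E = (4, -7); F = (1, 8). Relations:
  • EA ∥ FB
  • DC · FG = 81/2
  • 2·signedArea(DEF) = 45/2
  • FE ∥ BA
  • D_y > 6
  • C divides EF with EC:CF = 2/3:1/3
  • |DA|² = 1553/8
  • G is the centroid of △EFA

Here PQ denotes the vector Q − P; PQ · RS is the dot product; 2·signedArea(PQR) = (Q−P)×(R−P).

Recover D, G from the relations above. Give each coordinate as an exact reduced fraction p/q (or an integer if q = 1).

D = (-1/4, 27/4)
G = (7/3, -2)

1. D_x = -1/4  [line -15·x + -3·y + 33/2 = 0 ∩ |DA|² = 1553/8]
2. D_y = 27/4  [line -15·x + -3·y + 33/2 = 0 ∩ |DA|² = 1553/8]
   → D = (-1/4, 27/4)
3. G_x = 7/3  [G is the centroid of △EFA]
4. G_y = -2  [G is the centroid of △EFA]
   → G = (7/3, -2)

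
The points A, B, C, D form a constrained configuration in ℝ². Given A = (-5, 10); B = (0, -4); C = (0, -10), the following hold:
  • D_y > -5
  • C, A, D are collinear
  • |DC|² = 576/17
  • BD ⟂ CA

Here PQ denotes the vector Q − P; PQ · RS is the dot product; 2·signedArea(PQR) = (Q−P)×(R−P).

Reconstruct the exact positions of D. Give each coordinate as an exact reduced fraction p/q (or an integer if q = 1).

1. D_x = -24/17  [C, A, D are collinear ∩ BD ⟂ CA]
2. D_y = -74/17  [C, A, D are collinear ∩ BD ⟂ CA]
   → D = (-24/17, -74/17)

D = (-24/17, -74/17)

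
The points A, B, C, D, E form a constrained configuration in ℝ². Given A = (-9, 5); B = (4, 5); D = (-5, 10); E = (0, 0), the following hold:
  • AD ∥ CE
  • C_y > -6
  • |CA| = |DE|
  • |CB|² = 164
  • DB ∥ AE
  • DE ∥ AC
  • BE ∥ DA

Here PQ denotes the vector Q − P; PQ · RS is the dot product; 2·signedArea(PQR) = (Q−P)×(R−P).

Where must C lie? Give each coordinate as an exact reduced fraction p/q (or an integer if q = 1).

1. C_x = -4  [AD ∥ CE ∩ DE ∥ AC]
2. C_y = -5  [AD ∥ CE ∩ DE ∥ AC]
   → C = (-4, -5)

C = (-4, -5)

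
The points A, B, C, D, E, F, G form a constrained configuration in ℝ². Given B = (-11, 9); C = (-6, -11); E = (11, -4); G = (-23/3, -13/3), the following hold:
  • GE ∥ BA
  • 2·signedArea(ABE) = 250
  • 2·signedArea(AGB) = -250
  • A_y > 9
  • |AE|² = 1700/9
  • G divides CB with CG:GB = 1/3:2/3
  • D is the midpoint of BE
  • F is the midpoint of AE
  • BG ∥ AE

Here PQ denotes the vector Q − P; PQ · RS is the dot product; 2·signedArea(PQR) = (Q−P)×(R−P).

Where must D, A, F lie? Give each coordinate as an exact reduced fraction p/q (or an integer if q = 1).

1. D_x = 0  [D is the midpoint of BE]
2. D_y = 5/2  [D is the midpoint of BE]
   → D = (0, 5/2)
3. A_x = 23/3  [BG ∥ AE ∩ GE ∥ BA]
4. A_y = 28/3  [BG ∥ AE ∩ GE ∥ BA]
   → A = (23/3, 28/3)
5. F_x = 28/3  [F is the midpoint of AE]
6. F_y = 8/3  [F is the midpoint of AE]
   → F = (28/3, 8/3)

A = (23/3, 28/3)
D = (0, 5/2)
F = (28/3, 8/3)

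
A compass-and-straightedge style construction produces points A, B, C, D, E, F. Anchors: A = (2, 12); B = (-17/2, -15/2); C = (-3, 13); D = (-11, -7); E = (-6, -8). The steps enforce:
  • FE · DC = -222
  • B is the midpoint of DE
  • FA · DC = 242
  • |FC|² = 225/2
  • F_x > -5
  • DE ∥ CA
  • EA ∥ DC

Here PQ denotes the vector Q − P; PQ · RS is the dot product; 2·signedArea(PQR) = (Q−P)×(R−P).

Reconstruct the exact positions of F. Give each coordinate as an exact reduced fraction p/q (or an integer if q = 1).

F = (-9/2, 5/2)

1. F_x = -9/2  [line -8·x + -20·y + 14 = 0 ∩ |FC|² = 225/2]
2. F_y = 5/2  [line -8·x + -20·y + 14 = 0 ∩ |FC|² = 225/2]
   → F = (-9/2, 5/2)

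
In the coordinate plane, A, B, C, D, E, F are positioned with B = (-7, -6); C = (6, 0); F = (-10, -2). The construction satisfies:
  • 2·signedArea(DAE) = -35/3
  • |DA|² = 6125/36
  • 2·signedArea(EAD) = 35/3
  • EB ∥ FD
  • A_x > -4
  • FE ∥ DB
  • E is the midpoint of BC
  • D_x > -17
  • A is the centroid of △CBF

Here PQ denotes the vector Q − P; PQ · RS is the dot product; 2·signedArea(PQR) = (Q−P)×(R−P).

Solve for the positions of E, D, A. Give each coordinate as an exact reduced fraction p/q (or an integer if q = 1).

A = (-11/3, -8/3)
D = (-33/2, -5)
E = (-1/2, -3)

1. E_x = -1/2  [E is the midpoint of BC]
2. E_y = -3  [E is the midpoint of BC]
   → E = (-1/2, -3)
3. D_x = -33/2  [FE ∥ DB ∩ EB ∥ FD]
4. D_y = -5  [FE ∥ DB ∩ EB ∥ FD]
   → D = (-33/2, -5)
5. A_x = -11/3  [A is the centroid of △CBF]
6. A_y = -8/3  [A is the centroid of △CBF]
   → A = (-11/3, -8/3)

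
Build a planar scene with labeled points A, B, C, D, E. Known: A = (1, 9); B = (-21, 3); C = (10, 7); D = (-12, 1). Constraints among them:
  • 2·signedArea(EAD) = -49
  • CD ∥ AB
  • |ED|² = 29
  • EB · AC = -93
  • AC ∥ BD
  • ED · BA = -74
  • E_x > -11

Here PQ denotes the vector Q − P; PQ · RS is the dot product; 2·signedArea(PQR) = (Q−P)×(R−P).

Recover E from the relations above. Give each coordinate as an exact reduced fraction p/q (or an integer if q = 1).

E = (-10, 6)

1. E_x = -10  [ED · BA = -74 ∩ 2·signedArea(EAD) = -49]
2. E_y = 6  [ED · BA = -74 ∩ 2·signedArea(EAD) = -49]
   → E = (-10, 6)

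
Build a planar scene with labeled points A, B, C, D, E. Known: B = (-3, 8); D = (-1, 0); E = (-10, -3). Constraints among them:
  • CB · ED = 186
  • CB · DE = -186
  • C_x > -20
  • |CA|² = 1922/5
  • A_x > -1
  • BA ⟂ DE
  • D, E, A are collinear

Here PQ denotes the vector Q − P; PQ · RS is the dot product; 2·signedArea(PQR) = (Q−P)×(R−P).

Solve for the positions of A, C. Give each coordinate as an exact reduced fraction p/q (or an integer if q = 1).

1. A_x = -2/5  [D, E, A are collinear ∩ BA ⟂ DE]
2. A_y = 1/5  [D, E, A are collinear ∩ BA ⟂ DE]
   → A = (-2/5, 1/5)
3. C_x = -19  [line 9·x + 3·y + 189 = 0 ∩ |CA|² = 1922/5]
4. C_y = -6  [line 9·x + 3·y + 189 = 0 ∩ |CA|² = 1922/5]
   → C = (-19, -6)

A = (-2/5, 1/5)
C = (-19, -6)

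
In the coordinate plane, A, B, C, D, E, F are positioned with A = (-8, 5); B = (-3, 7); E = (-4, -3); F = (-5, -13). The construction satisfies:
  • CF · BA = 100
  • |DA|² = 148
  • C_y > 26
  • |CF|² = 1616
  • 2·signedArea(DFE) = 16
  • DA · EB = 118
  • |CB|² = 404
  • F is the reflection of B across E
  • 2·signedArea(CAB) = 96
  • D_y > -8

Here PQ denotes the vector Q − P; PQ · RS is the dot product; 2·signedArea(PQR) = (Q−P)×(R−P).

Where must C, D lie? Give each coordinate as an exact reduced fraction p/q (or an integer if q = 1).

1. C_x = -1  [2·signedArea(CAB) = 96 ∩ CF · BA = 100]
2. C_y = 27  [2·signedArea(CAB) = 96 ∩ CF · BA = 100]
   → C = (-1, 27)
3. D_x = -6  [2·signedArea(DFE) = 16 ∩ DA · EB = 118]
4. D_y = -7  [2·signedArea(DFE) = 16 ∩ DA · EB = 118]
   → D = (-6, -7)

C = (-1, 27)
D = (-6, -7)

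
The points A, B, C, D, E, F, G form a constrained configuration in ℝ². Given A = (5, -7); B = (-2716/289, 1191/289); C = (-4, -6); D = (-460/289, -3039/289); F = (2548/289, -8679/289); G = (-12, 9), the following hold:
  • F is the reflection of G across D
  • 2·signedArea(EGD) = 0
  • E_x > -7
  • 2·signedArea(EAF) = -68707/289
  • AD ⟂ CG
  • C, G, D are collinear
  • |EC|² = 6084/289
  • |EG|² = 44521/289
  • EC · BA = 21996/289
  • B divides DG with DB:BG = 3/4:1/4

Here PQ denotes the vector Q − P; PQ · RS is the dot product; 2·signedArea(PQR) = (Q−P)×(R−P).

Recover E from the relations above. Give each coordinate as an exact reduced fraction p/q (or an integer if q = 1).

1. E_x = -1780/289  [2·signedArea(EGD) = 0 ∩ EC · BA = 21996/289]
2. E_y = -564/289  [2·signedArea(EGD) = 0 ∩ EC · BA = 21996/289]
   → E = (-1780/289, -564/289)

E = (-1780/289, -564/289)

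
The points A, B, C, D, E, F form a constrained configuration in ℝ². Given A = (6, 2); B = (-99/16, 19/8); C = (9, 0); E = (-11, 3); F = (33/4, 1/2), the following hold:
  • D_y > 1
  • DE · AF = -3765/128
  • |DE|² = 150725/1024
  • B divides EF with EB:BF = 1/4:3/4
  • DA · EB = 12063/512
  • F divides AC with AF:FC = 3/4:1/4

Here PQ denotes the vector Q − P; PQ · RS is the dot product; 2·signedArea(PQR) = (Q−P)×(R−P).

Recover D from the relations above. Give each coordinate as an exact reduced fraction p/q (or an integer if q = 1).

1. D_x = 33/32  [DE · AF = -3765/128 ∩ DA · EB = 12063/512]
2. D_y = 23/16  [DE · AF = -3765/128 ∩ DA · EB = 12063/512]
   → D = (33/32, 23/16)

D = (33/32, 23/16)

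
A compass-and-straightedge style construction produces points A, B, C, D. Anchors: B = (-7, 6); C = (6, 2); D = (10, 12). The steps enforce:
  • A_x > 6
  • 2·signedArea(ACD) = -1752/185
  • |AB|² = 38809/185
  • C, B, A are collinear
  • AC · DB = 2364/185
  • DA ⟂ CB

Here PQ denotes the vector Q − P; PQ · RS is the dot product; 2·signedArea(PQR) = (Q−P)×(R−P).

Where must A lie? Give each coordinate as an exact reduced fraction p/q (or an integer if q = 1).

A = (1266/185, 322/185)

1. A_x = 1266/185  [C, B, A are collinear ∩ DA ⟂ CB]
2. A_y = 322/185  [C, B, A are collinear ∩ DA ⟂ CB]
   → A = (1266/185, 322/185)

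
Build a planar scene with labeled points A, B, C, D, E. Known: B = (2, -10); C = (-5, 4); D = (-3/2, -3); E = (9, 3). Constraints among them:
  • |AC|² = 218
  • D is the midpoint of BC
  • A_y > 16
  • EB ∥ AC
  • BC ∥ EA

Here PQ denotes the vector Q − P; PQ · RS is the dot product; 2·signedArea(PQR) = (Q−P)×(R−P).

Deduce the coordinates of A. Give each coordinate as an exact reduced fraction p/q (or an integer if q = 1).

1. A_x = 2  [EB ∥ AC ∩ BC ∥ EA]
2. A_y = 17  [EB ∥ AC ∩ BC ∥ EA]
   → A = (2, 17)

A = (2, 17)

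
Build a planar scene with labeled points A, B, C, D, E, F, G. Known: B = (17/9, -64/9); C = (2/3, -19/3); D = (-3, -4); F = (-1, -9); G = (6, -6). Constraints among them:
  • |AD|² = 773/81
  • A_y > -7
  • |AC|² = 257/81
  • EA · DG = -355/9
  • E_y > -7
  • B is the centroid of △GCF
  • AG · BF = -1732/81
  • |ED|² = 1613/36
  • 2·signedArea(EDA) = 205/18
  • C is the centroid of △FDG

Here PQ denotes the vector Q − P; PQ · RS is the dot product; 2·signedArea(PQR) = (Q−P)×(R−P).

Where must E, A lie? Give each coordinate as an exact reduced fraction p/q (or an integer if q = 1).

1. A_x = -10/9  [line 26/9·x + 17/9·y + 1246/81 = 0 ∩ |AC|² = 257/81]
2. A_y = -58/9  [line 26/9·x + 17/9·y + 1246/81 = 0 ∩ |AC|² = 257/81]
   → A = (-10/9, -58/9)
3. E_x = 10/3  [2·signedArea(EDA) = 205/18 ∩ EA · DG = -355/9]
4. E_y = -37/6  [2·signedArea(EDA) = 205/18 ∩ EA · DG = -355/9]
   → E = (10/3, -37/6)

A = (-10/9, -58/9)
E = (10/3, -37/6)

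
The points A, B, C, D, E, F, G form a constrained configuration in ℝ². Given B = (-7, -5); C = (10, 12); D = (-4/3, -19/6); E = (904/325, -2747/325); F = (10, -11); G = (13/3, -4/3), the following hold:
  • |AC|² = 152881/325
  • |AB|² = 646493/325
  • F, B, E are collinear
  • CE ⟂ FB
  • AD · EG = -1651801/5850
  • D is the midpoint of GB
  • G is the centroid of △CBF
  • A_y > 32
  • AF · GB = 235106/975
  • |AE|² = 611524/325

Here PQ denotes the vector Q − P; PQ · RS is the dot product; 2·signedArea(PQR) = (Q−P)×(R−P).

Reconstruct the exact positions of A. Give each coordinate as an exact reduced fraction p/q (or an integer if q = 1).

A = (5596/325, 10547/325)

1. A_x = 5596/325  [AD · EG = -1651801/5850 ∩ AF · GB = 235106/975]
2. A_y = 10547/325  [AD · EG = -1651801/5850 ∩ AF · GB = 235106/975]
   → A = (5596/325, 10547/325)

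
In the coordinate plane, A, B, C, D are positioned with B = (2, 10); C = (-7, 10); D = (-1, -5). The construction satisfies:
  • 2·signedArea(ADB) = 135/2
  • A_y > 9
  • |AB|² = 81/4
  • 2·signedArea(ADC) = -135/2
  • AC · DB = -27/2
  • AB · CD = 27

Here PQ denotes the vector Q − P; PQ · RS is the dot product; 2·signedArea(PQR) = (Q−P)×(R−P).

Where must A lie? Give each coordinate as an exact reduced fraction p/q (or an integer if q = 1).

1. A_x = -5/2  [AB · CD = 27 ∩ 2·signedArea(ADC) = -135/2]
2. A_y = 10  [AB · CD = 27 ∩ 2·signedArea(ADC) = -135/2]
   → A = (-5/2, 10)

A = (-5/2, 10)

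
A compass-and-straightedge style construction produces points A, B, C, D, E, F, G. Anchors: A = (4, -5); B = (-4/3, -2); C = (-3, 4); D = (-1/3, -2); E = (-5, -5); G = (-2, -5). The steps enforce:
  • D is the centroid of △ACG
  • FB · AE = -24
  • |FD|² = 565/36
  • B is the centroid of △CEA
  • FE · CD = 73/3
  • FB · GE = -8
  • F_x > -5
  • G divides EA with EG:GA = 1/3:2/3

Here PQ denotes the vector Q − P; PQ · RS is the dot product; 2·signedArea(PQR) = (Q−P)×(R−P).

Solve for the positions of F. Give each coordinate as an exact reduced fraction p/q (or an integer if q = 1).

1. F_x = -4  [FB · AE = -24 ∩ FE · CD = 73/3]
2. F_y = -1/2  [FB · AE = -24 ∩ FE · CD = 73/3]
   → F = (-4, -1/2)

F = (-4, -1/2)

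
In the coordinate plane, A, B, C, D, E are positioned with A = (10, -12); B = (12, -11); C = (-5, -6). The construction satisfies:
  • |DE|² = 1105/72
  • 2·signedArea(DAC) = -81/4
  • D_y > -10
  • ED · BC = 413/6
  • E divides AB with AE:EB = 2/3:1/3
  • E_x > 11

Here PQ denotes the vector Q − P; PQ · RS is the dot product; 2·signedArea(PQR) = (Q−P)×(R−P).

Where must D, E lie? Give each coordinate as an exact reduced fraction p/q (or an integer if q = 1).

1. E_x = 34/3  [E divides AB with AE:EB = 2/3:1/3]
2. E_y = -34/3  [E divides AB with AE:EB = 2/3:1/3]
   → E = (34/3, -34/3)
3. D_x = 31/4  [2·signedArea(DAC) = -81/4 ∩ ED · BC = 413/6]
4. D_y = -39/4  [2·signedArea(DAC) = -81/4 ∩ ED · BC = 413/6]
   → D = (31/4, -39/4)

D = (31/4, -39/4)
E = (34/3, -34/3)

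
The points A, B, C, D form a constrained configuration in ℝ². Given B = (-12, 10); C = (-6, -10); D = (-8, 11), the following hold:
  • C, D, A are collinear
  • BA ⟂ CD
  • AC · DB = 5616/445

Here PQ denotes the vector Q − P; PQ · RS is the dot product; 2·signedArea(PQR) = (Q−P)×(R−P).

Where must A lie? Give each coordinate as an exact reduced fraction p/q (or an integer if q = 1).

1. A_x = -3534/445  [C, D, A are collinear ∩ BA ⟂ CD]
2. A_y = 4622/445  [C, D, A are collinear ∩ BA ⟂ CD]
   → A = (-3534/445, 4622/445)

A = (-3534/445, 4622/445)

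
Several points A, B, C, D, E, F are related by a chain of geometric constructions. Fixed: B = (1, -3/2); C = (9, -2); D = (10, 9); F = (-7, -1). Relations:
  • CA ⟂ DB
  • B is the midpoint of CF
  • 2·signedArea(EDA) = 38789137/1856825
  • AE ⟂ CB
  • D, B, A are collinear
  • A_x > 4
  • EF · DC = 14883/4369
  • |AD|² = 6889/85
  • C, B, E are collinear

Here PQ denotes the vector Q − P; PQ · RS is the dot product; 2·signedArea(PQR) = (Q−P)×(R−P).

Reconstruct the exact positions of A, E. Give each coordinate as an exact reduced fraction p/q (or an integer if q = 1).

A = (352/85, 184/85)
E = (85213/21845, -36728/21845)

1. A_x = 352/85  [D, B, A are collinear ∩ CA ⟂ DB]
2. A_y = 184/85  [D, B, A are collinear ∩ CA ⟂ DB]
   → A = (352/85, 184/85)
3. E_x = 85213/21845  [C, B, E are collinear ∩ AE ⟂ CB]
4. E_y = -36728/21845  [C, B, E are collinear ∩ AE ⟂ CB]
   → E = (85213/21845, -36728/21845)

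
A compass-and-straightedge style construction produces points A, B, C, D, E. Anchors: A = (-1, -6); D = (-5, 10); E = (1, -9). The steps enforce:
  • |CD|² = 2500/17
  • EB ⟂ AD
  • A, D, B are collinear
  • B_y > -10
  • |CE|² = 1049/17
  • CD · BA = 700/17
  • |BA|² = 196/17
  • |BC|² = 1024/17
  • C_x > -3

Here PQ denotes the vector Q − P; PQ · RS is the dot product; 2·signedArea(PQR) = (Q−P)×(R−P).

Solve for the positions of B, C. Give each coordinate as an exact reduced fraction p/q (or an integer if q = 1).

1. B_x = -3/17  [A, D, B are collinear ∩ EB ⟂ AD]
2. B_y = -158/17  [A, D, B are collinear ∩ EB ⟂ AD]
   → B = (-3/17, -158/17)
3. C_x = -35/17  [line 14/17·x + -56/17·y + -70/17 = 0 ∩ |CD|² = 2500/17]
4. C_y = -30/17  [line 14/17·x + -56/17·y + -70/17 = 0 ∩ |CD|² = 2500/17]
   → C = (-35/17, -30/17)

B = (-3/17, -158/17)
C = (-35/17, -30/17)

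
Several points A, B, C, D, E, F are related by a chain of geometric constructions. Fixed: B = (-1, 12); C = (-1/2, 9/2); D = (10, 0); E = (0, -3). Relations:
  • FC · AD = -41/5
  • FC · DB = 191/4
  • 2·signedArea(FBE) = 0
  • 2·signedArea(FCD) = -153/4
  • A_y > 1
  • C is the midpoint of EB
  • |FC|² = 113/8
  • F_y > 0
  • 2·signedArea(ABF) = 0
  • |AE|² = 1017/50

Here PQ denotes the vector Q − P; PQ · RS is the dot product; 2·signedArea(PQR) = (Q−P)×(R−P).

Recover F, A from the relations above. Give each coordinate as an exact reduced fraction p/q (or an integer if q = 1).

1. F_x = -1/4  [2·signedArea(FBE) = 0 ∩ 2·signedArea(FCD) = -153/4]
2. F_y = 3/4  [2·signedArea(FBE) = 0 ∩ 2·signedArea(FCD) = -153/4]
   → F = (-1/4, 3/4)
3. A_x = -3/10  [2·signedArea(ABF) = 0 ∩ FC · AD = -41/5]
4. A_y = 3/2  [2·signedArea(ABF) = 0 ∩ FC · AD = -41/5]
   → A = (-3/10, 3/2)

A = (-3/10, 3/2)
F = (-1/4, 3/4)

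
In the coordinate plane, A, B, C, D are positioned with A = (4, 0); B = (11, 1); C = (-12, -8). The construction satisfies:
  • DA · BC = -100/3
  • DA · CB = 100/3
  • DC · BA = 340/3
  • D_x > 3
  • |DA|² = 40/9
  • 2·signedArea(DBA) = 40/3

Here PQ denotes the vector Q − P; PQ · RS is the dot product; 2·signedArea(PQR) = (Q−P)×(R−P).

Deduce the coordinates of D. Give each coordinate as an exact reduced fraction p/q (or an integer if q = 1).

1. D_x = 10/3  [DA · BC = -100/3 ∩ 2·signedArea(DBA) = 40/3]
2. D_y = -2  [DA · BC = -100/3 ∩ 2·signedArea(DBA) = 40/3]
   → D = (10/3, -2)

D = (10/3, -2)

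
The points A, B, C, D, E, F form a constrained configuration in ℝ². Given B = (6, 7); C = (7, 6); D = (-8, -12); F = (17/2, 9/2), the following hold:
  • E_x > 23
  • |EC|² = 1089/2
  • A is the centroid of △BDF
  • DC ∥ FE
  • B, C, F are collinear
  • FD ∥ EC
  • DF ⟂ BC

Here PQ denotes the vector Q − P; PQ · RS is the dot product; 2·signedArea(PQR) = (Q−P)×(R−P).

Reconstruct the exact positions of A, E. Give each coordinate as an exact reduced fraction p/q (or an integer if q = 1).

1. A_x = 13/6  [A is the centroid of △BDF]
2. A_y = -1/6  [A is the centroid of △BDF]
   → A = (13/6, -1/6)
3. E_x = 47/2  [FD ∥ EC ∩ DC ∥ FE]
4. E_y = 45/2  [FD ∥ EC ∩ DC ∥ FE]
   → E = (47/2, 45/2)

A = (13/6, -1/6)
E = (47/2, 45/2)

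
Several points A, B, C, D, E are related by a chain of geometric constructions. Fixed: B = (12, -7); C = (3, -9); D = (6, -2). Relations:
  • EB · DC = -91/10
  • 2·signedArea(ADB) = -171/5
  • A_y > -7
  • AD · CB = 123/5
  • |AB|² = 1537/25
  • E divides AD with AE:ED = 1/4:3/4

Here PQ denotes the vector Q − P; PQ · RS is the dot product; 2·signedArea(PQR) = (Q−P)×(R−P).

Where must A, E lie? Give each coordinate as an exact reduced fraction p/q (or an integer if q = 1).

1. A_x = 21/5  [2·signedArea(ADB) = -171/5 ∩ AD · CB = 123/5]
2. A_y = -31/5  [2·signedArea(ADB) = -171/5 ∩ AD · CB = 123/5]
   → A = (21/5, -31/5)
3. E_x = 93/20  [E divides AD with AE:ED = 1/4:3/4]
4. E_y = -103/20  [E divides AD with AE:ED = 1/4:3/4]
   → E = (93/20, -103/20)

A = (21/5, -31/5)
E = (93/20, -103/20)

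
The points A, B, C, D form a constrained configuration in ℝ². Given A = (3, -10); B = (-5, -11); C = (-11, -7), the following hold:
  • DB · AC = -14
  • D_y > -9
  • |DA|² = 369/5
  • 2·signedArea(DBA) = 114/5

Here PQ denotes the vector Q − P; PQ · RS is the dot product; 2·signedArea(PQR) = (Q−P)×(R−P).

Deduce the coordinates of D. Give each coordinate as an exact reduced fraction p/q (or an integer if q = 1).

D = (-27/5, -41/5)

1. D_x = -27/5  [2·signedArea(DBA) = 114/5 ∩ DB · AC = -14]
2. D_y = -41/5  [2·signedArea(DBA) = 114/5 ∩ DB · AC = -14]
   → D = (-27/5, -41/5)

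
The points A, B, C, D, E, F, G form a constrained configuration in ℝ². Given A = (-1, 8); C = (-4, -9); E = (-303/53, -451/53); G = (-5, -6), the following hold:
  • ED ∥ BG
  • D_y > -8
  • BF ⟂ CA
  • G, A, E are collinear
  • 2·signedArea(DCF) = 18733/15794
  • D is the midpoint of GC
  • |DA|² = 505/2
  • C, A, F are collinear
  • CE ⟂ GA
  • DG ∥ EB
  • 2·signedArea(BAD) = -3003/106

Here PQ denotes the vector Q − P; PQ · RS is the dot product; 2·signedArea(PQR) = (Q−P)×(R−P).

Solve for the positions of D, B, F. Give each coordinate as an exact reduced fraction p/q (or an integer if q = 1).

1. D_x = -9/2  [D is the midpoint of GC]
2. D_y = -15/2  [D is the midpoint of GC]
   → D = (-9/2, -15/2)
3. B_x = -659/106  [ED ∥ BG ∩ DG ∥ EB]
4. B_y = -743/106  [ED ∥ BG ∩ DG ∥ EB]
   → B = (-659/106, -743/106)
5. F_x = -58853/15794  [C, A, F are collinear ∩ BF ⟂ CA]
6. F_y = -117649/15794  [C, A, F are collinear ∩ BF ⟂ CA]
   → F = (-58853/15794, -117649/15794)

B = (-659/106, -743/106)
D = (-9/2, -15/2)
F = (-58853/15794, -117649/15794)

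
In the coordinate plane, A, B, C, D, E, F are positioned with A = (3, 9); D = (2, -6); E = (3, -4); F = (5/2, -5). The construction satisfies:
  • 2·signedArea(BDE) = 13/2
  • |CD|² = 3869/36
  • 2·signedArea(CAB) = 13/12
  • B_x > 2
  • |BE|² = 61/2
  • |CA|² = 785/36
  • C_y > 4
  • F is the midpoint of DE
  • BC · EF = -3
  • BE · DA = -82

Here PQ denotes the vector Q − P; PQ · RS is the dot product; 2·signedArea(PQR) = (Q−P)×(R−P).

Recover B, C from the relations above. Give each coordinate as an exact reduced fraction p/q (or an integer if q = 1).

1. B_x = 5/2  [BE · DA = -82 ∩ 2·signedArea(BDE) = 13/2]
2. B_y = 3/2  [BE · DA = -82 ∩ 2·signedArea(BDE) = 13/2]
   → B = (5/2, 3/2)
3. C_x = 17/6  [BC · EF = -3 ∩ 2·signedArea(CAB) = 13/12]
4. C_y = 13/3  [BC · EF = -3 ∩ 2·signedArea(CAB) = 13/12]
   → C = (17/6, 13/3)

B = (5/2, 3/2)
C = (17/6, 13/3)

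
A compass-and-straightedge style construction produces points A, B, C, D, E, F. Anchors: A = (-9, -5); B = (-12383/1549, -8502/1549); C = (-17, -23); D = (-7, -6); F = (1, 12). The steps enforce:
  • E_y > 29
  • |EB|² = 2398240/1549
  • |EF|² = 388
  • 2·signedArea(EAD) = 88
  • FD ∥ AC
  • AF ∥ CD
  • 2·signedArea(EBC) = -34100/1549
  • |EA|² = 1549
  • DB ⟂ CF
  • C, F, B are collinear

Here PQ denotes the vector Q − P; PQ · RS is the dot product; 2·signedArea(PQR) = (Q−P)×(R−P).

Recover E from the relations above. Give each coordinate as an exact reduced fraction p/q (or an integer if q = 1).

E = (9, 30)

1. E_x = 9  [2·signedArea(EBC) = -34100/1549 ∩ 2·signedArea(EAD) = 88]
2. E_y = 30  [2·signedArea(EBC) = -34100/1549 ∩ 2·signedArea(EAD) = 88]
   → E = (9, 30)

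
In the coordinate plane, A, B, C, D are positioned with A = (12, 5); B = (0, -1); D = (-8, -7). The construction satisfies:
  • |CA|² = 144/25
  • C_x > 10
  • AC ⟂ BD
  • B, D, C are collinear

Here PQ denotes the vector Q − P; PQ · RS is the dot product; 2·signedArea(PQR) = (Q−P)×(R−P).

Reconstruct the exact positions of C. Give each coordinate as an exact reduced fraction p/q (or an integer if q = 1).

C = (264/25, 173/25)

1. C_x = 264/25  [B, D, C are collinear ∩ AC ⟂ BD]
2. C_y = 173/25  [B, D, C are collinear ∩ AC ⟂ BD]
   → C = (264/25, 173/25)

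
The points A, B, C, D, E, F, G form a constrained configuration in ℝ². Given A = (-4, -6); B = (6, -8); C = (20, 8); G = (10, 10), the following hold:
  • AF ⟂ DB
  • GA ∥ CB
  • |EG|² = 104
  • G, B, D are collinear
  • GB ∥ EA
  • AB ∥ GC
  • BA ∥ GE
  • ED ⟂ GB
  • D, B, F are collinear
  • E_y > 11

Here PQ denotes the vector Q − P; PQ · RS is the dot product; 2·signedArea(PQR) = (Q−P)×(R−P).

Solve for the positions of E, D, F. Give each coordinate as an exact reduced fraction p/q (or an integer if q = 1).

1. E_x = 0  [GB ∥ EA ∩ BA ∥ GE]
2. E_y = 12  [GB ∥ EA ∩ BA ∥ GE]
   → E = (0, 12)
3. D_x = 846/85  [G, B, D are collinear ∩ ED ⟂ GB]
4. D_y = 832/85  [G, B, D are collinear ∩ ED ⟂ GB]
   → D = (846/85, 832/85)
5. F_x = 506/85  [D, B, F are collinear ∩ AF ⟂ DB]
6. F_y = -698/85  [D, B, F are collinear ∩ AF ⟂ DB]
   → F = (506/85, -698/85)

D = (846/85, 832/85)
E = (0, 12)
F = (506/85, -698/85)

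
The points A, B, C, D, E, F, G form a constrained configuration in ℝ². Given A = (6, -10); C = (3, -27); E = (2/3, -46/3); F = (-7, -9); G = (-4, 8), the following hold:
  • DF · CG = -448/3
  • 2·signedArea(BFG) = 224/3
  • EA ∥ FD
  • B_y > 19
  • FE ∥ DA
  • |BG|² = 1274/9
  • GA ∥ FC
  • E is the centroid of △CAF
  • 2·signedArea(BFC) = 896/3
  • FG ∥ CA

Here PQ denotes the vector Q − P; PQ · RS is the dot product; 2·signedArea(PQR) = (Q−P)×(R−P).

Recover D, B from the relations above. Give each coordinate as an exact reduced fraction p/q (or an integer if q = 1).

B = (-19/3, 59/3)
D = (-5/3, -11/3)

1. D_x = -5/3  [FE ∥ DA ∩ EA ∥ FD]
2. D_y = -11/3  [FE ∥ DA ∩ EA ∥ FD]
   → D = (-5/3, -11/3)
3. B_x = -19/3  [2·signedArea(BFG) = 224/3 ∩ 2·signedArea(BFC) = 896/3]
4. B_y = 59/3  [2·signedArea(BFG) = 224/3 ∩ 2·signedArea(BFC) = 896/3]
   → B = (-19/3, 59/3)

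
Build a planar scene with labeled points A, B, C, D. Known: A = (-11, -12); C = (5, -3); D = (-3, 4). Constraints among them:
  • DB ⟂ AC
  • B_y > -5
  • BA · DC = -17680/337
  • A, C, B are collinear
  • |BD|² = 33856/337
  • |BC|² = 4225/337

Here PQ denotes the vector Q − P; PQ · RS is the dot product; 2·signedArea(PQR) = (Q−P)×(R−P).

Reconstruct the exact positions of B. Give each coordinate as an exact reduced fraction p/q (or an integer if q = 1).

1. B_x = 645/337  [A, C, B are collinear ∩ DB ⟂ AC]
2. B_y = -1596/337  [A, C, B are collinear ∩ DB ⟂ AC]
   → B = (645/337, -1596/337)

B = (645/337, -1596/337)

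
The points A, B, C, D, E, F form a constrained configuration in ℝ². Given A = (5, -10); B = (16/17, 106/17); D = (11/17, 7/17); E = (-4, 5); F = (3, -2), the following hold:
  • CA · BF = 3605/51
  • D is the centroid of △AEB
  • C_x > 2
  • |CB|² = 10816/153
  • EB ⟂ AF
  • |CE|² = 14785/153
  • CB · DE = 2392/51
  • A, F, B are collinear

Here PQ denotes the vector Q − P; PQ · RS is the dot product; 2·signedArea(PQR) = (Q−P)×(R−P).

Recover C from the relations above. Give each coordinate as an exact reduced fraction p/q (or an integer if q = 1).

C = (152/51, -98/51)

1. C_x = 152/51  [CA · BF = 3605/51 ∩ CB · DE = 2392/51]
2. C_y = -98/51  [CA · BF = 3605/51 ∩ CB · DE = 2392/51]
   → C = (152/51, -98/51)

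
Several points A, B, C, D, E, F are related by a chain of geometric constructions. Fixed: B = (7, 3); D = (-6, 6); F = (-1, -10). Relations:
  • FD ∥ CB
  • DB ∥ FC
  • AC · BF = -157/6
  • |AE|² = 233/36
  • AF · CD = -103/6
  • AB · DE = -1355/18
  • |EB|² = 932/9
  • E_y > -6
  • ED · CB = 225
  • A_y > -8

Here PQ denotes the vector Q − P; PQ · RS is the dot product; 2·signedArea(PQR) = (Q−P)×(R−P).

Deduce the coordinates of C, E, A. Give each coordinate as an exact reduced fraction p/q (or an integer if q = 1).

1. C_x = 12  [FD ∥ CB ∩ DB ∥ FC]
2. C_y = -13  [FD ∥ CB ∩ DB ∥ FC]
   → C = (12, -13)
3. A_x = 1/3  [AF · CD = -103/6 ∩ AC · BF = -157/6]
4. A_y = -47/6  [AF · CD = -103/6 ∩ AC · BF = -157/6]
   → A = (1/3, -47/6)
5. E_x = 5/3  [ED · CB = 225 ∩ AB · DE = -1355/18]
6. E_y = -17/3  [ED · CB = 225 ∩ AB · DE = -1355/18]
   → E = (5/3, -17/3)

A = (1/3, -47/6)
C = (12, -13)
E = (5/3, -17/3)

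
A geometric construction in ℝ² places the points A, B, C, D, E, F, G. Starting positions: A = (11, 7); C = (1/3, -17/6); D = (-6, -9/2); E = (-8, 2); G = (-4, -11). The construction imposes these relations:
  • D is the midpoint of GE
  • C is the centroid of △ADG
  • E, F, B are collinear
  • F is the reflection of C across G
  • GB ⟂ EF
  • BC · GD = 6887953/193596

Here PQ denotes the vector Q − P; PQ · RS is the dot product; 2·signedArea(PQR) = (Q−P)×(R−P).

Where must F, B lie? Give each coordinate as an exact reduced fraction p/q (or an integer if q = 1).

B = (-132350/16133, -176395/16133)
F = (-25/3, -115/6)

1. F_x = -25/3  [F is the reflection of C across G]
2. F_y = -115/6  [F is the reflection of C across G]
   → F = (-25/3, -115/6)
3. B_x = -132350/16133  [E, F, B are collinear ∩ GB ⟂ EF]
4. B_y = -176395/16133  [E, F, B are collinear ∩ GB ⟂ EF]
   → B = (-132350/16133, -176395/16133)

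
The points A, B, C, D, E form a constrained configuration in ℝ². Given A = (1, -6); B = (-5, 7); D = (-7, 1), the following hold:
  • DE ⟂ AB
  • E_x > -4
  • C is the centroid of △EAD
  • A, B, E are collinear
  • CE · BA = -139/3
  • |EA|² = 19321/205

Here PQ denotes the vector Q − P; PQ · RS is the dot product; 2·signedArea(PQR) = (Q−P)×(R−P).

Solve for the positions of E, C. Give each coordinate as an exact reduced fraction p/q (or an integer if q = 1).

C = (-1859/615, -448/615)
E = (-629/205, 577/205)

1. E_x = -629/205  [A, B, E are collinear ∩ DE ⟂ AB]
2. E_y = 577/205  [A, B, E are collinear ∩ DE ⟂ AB]
   → E = (-629/205, 577/205)
3. C_x = -1859/615  [C is the centroid of △EAD]
4. C_y = -448/615  [C is the centroid of △EAD]
   → C = (-1859/615, -448/615)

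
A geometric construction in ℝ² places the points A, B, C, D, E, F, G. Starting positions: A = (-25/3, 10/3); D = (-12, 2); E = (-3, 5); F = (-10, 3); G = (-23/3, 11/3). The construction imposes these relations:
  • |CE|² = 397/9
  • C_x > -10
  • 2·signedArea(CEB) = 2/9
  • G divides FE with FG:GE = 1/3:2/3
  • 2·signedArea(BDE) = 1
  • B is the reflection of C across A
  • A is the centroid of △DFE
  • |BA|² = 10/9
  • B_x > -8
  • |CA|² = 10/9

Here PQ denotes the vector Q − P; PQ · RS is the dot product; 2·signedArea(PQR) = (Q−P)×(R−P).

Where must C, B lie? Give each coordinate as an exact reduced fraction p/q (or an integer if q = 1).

1. B_x = -22/3  [line -3·x + 9·y + -55 = 0 ∩ |BA|² = 10/9]
2. B_y = 11/3  [line -3·x + 9·y + -55 = 0 ∩ |BA|² = 10/9]
   → B = (-22/3, 11/3)
3. C_x = -28/3  [2·signedArea(CEB) = 2/9 ∩ B is the reflection of C across A]
4. C_y = 3  [2·signedArea(CEB) = 2/9 ∩ B is the reflection of C across A]
   → C = (-28/3, 3)

B = (-22/3, 11/3)
C = (-28/3, 3)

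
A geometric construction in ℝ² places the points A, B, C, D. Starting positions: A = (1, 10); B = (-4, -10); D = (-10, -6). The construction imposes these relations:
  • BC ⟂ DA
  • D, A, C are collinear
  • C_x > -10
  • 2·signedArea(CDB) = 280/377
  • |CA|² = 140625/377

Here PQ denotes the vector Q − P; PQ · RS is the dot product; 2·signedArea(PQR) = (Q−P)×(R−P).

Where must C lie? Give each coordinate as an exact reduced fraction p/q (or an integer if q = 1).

1. C_x = -3748/377  [D, A, C are collinear ∩ BC ⟂ DA]
2. C_y = -2230/377  [D, A, C are collinear ∩ BC ⟂ DA]
   → C = (-3748/377, -2230/377)

C = (-3748/377, -2230/377)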